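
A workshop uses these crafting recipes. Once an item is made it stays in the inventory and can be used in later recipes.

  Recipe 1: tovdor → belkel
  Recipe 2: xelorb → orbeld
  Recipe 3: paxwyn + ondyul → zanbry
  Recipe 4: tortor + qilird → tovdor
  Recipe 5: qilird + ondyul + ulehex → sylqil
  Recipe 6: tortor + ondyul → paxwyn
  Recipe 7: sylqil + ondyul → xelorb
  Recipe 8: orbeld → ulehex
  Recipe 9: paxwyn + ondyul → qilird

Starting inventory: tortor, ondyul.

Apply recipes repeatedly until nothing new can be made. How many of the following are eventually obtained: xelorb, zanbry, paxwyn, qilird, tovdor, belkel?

Using Recipe 6, tortor and ondyul make paxwyn.
paxwyn + ondyul → qilird (Recipe 9).
paxwyn + ondyul → zanbry (Recipe 3).
tortor + qilird → tovdor (Recipe 4).
Using Recipe 1, tovdor makes belkel.
xelorb would need sylqil and ondyul (Recipe 7), but sylqil is never obtained.
zanbry: reached.
paxwyn: reached.
qilird: reached.
tovdor: reached.
belkel: reached.
Reached: zanbry, paxwyn, qilird, tovdor, and belkel — 5 of the 6.

5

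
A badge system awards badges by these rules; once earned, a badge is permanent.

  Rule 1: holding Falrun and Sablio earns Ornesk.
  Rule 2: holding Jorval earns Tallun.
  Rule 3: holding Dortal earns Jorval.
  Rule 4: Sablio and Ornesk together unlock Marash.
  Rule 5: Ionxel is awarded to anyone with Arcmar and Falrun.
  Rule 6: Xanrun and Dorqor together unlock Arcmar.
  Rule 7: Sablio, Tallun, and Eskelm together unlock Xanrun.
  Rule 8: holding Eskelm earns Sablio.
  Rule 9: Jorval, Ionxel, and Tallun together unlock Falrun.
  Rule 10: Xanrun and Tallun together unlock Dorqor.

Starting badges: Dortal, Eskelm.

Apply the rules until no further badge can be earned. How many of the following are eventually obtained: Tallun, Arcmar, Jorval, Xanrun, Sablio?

With Dortal, Jorval is earned (Rule 3).
With Eskelm, Sablio is earned (Rule 8).
With Jorval, Tallun is earned (Rule 2).
With Sablio, Tallun, and Eskelm, Xanrun is earned (Rule 7).
With Xanrun and Tallun, Dorqor is earned (Rule 10).
With Xanrun and Dorqor, Arcmar is earned (Rule 6).
Tallun: reached.
Arcmar: reached.
Jorval: reached.
Xanrun: reached.
Sablio: reached.
All 5 are reached.

5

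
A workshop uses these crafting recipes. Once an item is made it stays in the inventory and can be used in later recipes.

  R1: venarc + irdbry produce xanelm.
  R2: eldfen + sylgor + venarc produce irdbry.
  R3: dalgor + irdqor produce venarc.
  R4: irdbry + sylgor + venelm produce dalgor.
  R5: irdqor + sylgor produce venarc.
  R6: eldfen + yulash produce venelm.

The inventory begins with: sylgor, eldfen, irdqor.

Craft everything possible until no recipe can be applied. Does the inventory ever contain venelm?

No

venelm would need eldfen and yulash (R6), but yulash is never obtained.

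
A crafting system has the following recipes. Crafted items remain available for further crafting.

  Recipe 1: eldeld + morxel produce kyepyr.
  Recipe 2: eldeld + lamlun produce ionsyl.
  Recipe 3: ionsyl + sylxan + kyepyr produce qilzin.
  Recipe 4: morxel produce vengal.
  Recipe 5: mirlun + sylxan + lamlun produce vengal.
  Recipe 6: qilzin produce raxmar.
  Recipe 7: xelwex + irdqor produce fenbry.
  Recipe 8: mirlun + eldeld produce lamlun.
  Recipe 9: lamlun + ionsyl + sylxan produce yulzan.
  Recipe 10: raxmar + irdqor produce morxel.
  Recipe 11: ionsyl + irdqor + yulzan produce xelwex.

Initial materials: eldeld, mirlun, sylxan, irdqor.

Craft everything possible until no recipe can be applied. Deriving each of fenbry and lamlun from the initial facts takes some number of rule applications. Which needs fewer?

lamlun

lamlun: mirlun + eldeld → lamlun (Recipe 8). [1 rule application]
fenbry: mirlun + eldeld → lamlun (Recipe 8). eldeld + lamlun → ionsyl (Recipe 2). lamlun + ionsyl + sylxan → yulzan (Recipe 9). Using Recipe 11, ionsyl, irdqor, and yulzan make xelwex. Using Recipe 7, xelwex and irdqor make fenbry. [5 rule applications]
lamlun needs fewer.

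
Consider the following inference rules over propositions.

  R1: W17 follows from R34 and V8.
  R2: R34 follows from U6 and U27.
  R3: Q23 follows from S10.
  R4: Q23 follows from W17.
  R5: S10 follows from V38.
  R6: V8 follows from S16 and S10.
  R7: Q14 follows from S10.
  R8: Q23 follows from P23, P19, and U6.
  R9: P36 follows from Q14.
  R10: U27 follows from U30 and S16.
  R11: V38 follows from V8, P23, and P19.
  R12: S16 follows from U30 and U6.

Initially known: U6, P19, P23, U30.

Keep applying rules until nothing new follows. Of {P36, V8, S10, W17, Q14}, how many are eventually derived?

0

P36 would need Q14 (R9), but Q14 is never established.
V8 would need S16 and S10 (R6), but S10 is never established.
S10 would need V38 (R5), but V38 is never established.
W17 would need R34 and V8 (R1), but V8 is never established.
Q14 would need S10 (R7), but S10 is never established.
None of the 5 are reached.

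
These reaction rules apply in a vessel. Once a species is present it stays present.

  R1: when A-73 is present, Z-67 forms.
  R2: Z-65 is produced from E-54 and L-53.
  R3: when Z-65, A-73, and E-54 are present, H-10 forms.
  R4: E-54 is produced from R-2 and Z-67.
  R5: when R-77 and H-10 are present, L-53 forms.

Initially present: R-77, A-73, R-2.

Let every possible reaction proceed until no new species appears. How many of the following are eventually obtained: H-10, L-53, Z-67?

1

A-73 present → Z-67 forms (R1).
H-10 would need Z-65, A-73, and E-54 (R3), but Z-65 never forms.
L-53 would need R-77 and H-10 (R5), but H-10 never forms.
Z-67: reached.
Reached: Z-67 — 1 of the 3.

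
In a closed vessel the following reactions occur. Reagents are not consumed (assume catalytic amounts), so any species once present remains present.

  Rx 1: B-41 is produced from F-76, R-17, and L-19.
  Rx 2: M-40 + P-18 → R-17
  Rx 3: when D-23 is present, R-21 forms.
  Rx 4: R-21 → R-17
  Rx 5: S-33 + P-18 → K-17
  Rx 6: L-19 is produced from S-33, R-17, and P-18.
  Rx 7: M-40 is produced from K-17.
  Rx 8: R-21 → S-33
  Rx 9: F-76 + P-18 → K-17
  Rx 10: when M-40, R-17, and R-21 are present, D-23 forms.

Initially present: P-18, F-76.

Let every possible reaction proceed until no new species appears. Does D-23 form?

No

D-23 would need M-40, R-17, and R-21 (Rx 10), but R-21 never forms.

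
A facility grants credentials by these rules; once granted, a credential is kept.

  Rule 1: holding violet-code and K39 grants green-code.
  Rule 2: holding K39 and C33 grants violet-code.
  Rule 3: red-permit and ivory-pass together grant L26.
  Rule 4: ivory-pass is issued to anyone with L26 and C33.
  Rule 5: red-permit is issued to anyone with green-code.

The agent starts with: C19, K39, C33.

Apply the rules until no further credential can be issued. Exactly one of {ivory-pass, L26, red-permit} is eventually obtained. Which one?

red-permit

Holding K39 and C33 grants violet-code (Rule 2).
Holding violet-code and K39 grants green-code (Rule 1).
Holding green-code grants red-permit (Rule 5).
ivory-pass would need L26 and C33 (Rule 4), but L26 is never granted. L26 would need red-permit and ivory-pass (Rule 3), but ivory-pass is never granted.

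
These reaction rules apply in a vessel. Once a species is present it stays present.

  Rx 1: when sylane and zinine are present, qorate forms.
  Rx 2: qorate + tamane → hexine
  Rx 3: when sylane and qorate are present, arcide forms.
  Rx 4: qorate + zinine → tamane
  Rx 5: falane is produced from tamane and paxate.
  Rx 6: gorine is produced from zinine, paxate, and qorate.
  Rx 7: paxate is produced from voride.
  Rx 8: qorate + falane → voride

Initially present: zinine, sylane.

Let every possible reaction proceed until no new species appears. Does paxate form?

paxate would need voride (Rx 7), but voride never forms.

No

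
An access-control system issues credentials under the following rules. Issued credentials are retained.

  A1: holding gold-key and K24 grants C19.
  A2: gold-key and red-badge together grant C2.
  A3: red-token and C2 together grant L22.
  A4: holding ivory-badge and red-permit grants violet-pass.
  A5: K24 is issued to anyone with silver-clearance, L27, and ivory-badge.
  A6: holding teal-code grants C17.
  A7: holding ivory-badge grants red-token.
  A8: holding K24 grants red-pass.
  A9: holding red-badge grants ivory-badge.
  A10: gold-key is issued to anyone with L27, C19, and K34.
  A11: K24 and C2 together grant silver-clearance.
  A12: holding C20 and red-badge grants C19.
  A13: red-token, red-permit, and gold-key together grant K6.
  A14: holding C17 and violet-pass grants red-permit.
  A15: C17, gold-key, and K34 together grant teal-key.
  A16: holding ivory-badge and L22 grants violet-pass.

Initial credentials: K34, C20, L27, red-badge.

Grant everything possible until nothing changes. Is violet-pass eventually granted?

Holding C20 and red-badge grants C19 (A12).
Holding red-badge grants ivory-badge (A9).
Holding ivory-badge grants red-token (A7).
Holding L27, C19, and K34 grants gold-key (A10).
Holding gold-key and red-badge grants C2 (A2).
Holding red-token and C2 grants L22 (A3).
Holding ivory-badge and L22 grants violet-pass (A16).

Yes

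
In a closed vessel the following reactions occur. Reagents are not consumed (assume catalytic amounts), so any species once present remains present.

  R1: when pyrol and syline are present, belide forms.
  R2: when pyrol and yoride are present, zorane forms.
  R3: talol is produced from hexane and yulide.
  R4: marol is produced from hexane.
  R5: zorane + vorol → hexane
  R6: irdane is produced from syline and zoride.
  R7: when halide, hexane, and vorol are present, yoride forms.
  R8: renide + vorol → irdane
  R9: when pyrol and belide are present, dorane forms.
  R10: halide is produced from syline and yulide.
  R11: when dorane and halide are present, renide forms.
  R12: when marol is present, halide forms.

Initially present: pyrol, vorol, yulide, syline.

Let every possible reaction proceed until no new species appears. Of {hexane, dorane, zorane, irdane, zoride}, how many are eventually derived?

2

pyrol and syline present → belide forms (R1).
syline and yulide present → halide forms (R10).
pyrol and belide present → dorane forms (R9).
dorane and halide present → renide forms (R11).
renide and vorol present → irdane forms (R8).
hexane would need zorane and vorol (R5), but zorane never forms.
dorane: reached.
zorane would need pyrol and yoride (R2), but yoride never forms.
irdane: reached.
No rule produces zoride, and it is not given.
Reached: dorane and irdane — 2 of the 5.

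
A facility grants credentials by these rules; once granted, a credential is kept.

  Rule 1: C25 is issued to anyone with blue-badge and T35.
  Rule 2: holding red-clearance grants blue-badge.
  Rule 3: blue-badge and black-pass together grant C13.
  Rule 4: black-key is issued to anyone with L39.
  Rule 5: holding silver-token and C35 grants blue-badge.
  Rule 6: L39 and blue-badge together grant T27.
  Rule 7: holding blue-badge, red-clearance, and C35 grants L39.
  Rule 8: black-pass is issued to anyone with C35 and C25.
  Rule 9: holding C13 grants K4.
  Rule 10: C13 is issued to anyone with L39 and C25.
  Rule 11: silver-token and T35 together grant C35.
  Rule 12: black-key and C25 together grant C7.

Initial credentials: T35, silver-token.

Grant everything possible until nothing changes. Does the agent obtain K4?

Holding silver-token and T35 grants C35 (Rule 11).
Holding silver-token and C35 grants blue-badge (Rule 5).
Holding blue-badge and T35 grants C25 (Rule 1).
Holding C35 and C25 grants black-pass (Rule 8).
Holding blue-badge and black-pass grants C13 (Rule 3).
Holding C13 grants K4 (Rule 9).

Yes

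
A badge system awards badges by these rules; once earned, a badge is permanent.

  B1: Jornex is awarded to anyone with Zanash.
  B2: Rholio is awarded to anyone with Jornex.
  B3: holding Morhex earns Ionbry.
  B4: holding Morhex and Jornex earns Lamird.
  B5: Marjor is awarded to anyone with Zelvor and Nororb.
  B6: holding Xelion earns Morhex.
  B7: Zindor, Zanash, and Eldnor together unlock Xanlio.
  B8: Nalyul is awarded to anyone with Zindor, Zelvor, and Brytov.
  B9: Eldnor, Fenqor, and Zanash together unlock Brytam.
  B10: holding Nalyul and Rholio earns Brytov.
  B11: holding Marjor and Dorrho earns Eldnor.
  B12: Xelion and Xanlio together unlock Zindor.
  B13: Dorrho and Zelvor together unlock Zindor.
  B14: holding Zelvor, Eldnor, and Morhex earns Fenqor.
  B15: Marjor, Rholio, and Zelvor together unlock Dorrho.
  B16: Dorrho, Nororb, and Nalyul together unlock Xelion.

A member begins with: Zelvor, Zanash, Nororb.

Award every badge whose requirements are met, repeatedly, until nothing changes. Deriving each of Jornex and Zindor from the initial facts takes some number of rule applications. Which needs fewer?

Jornex

Jornex: With Zanash, Jornex is earned (B1). [1 rule application]
Zindor: With Zelvor and Nororb, Marjor is earned (B5). With Zanash, Jornex is earned (B1). With Jornex, Rholio is earned (B2). With Marjor, Rholio, and Zelvor, Dorrho is earned (B15). With Dorrho and Zelvor, Zindor is earned (B13). [5 rule applications]
Jornex needs fewer.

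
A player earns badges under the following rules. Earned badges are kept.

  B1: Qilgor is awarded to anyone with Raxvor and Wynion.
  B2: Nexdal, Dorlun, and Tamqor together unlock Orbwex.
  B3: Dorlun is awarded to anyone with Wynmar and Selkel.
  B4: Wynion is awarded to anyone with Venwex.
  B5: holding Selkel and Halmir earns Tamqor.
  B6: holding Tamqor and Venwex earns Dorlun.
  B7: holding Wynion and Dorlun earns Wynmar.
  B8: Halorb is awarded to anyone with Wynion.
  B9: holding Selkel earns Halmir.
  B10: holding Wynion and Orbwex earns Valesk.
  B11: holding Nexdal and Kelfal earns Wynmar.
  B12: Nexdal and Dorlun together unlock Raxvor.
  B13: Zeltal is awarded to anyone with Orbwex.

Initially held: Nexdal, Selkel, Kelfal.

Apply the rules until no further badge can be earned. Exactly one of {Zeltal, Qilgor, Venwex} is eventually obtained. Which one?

With Nexdal and Kelfal, Wynmar is earned (B11).
With Selkel, Halmir is earned (B9).
With Wynmar and Selkel, Dorlun is earned (B3).
With Selkel and Halmir, Tamqor is earned (B5).
With Nexdal, Dorlun, and Tamqor, Orbwex is earned (B2).
With Orbwex, Zeltal is earned (B13).
Qilgor would need Raxvor and Wynion (B1), but Wynion is never earned. No rule produces Venwex, and it is not given.

Zeltal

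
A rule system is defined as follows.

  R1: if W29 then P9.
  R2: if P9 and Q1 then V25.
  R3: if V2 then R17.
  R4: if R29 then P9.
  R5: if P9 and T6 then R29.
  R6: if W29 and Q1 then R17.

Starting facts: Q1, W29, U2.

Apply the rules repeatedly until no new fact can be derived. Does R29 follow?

No

R29 would need P9 and T6 (R5), but T6 is never established.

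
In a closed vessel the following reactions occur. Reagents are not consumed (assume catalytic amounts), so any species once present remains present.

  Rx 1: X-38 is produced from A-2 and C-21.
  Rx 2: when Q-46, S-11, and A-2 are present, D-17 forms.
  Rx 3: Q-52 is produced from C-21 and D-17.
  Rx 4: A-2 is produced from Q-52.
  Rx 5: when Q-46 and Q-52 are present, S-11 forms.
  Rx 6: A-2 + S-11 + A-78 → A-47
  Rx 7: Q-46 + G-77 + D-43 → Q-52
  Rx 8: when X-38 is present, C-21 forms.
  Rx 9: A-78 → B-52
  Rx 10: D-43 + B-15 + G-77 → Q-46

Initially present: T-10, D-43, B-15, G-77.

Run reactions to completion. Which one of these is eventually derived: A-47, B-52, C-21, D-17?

D-43, B-15, and G-77 present → Q-46 forms (Rx 10).
Q-46, G-77, and D-43 present → Q-52 forms (Rx 7).
Q-52 present → A-2 forms (Rx 4).
Q-46 and Q-52 present → S-11 forms (Rx 5).
Q-46, S-11, and A-2 present → D-17 forms (Rx 2).
C-21 would need X-38 (Rx 8), but X-38 never forms. A-47 would need A-2, S-11, and A-78 (Rx 6), but A-78 never forms. B-52 would need A-78 (Rx 9), but A-78 never forms.

D-17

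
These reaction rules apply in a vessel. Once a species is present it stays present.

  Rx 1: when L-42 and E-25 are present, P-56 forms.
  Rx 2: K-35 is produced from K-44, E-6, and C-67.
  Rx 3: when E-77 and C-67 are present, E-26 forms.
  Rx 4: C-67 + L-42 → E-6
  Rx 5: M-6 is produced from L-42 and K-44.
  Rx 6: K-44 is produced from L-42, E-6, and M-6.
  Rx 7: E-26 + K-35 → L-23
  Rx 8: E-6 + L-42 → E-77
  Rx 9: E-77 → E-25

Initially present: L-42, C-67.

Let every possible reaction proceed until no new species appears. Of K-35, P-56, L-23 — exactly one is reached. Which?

P-56

C-67 and L-42 present → E-6 forms (Rx 4).
E-6 and L-42 present → E-77 forms (Rx 8).
E-77 present → E-25 forms (Rx 9).
L-42 and E-25 present → P-56 forms (Rx 1).
K-35 would need K-44, E-6, and C-67 (Rx 2), but K-44 never forms. L-23 would need E-26 and K-35 (Rx 7), but K-35 never forms.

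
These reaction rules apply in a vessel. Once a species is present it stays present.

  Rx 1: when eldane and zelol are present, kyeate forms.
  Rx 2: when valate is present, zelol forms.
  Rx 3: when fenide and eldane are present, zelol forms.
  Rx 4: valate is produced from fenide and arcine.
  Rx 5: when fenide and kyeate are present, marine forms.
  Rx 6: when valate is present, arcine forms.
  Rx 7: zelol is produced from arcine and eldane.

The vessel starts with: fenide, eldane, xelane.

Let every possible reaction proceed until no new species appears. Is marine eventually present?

Yes

fenide and eldane present → zelol forms (Rx 3).
eldane and zelol present → kyeate forms (Rx 1).
fenide and kyeate present → marine forms (Rx 5).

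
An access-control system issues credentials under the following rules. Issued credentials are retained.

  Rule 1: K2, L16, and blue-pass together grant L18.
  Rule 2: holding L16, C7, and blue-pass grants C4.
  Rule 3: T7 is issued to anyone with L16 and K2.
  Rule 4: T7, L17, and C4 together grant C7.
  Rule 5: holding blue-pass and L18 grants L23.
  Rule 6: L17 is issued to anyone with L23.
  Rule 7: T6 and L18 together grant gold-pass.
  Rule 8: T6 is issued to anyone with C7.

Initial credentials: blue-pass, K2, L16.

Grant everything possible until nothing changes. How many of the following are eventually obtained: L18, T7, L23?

Holding K2, L16, and blue-pass grants L18 (Rule 1).
Holding L16 and K2 grants T7 (Rule 3).
Holding blue-pass and L18 grants L23 (Rule 5).
L18: reached.
T7: reached.
L23: reached.
All 3 are reached.

3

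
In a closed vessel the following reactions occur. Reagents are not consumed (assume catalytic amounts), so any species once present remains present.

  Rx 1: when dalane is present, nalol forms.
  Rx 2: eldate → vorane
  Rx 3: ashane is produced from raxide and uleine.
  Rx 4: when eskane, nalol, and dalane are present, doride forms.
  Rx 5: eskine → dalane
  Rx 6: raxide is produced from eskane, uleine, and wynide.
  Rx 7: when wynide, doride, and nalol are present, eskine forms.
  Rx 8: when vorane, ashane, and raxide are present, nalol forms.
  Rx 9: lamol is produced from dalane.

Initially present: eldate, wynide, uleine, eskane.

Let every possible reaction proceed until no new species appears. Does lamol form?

No

lamol would need dalane (Rx 9), but dalane never forms.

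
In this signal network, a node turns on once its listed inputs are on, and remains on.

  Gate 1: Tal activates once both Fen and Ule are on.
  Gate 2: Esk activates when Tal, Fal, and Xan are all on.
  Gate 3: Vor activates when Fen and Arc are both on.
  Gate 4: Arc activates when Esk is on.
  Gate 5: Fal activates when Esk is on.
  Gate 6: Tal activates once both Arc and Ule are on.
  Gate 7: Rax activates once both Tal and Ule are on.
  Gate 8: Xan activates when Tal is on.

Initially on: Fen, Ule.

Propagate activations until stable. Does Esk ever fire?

No

Esk would need Tal, Fal, and Xan (Gate 2), but Fal never turns on.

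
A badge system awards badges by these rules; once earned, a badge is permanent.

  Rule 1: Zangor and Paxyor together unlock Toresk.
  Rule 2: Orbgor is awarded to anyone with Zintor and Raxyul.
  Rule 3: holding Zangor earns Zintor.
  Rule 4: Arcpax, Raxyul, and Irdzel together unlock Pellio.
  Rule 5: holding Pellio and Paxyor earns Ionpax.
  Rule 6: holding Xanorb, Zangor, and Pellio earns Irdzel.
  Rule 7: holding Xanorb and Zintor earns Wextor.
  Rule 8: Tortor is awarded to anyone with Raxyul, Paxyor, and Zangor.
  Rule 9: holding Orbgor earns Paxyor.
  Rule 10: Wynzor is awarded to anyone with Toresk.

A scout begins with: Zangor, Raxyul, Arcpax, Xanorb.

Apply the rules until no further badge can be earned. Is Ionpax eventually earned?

No

Ionpax would need Pellio and Paxyor (Rule 5), but Pellio is never earned.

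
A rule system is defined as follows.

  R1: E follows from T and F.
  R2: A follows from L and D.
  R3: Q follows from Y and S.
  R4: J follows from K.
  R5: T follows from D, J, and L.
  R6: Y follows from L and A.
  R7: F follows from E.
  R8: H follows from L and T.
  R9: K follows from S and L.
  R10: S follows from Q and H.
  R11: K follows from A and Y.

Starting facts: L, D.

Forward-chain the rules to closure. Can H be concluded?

From L and D, R2 gives A.
From L and A, R6 gives Y.
From A and Y, R11 gives K.
From K, R4 gives J.
D, J, and L hold, so T follows (R5).
L and T hold, so H follows (R8).

Yes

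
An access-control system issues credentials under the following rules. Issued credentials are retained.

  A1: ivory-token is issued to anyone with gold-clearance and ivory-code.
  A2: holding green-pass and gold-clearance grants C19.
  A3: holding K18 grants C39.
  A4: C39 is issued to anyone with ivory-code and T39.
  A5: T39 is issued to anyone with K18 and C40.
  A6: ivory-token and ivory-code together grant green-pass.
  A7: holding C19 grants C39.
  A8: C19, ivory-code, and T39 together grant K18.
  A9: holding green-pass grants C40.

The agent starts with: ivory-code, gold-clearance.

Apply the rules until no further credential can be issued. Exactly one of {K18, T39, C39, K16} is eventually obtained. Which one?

C39

Holding gold-clearance and ivory-code grants ivory-token (A1).
Holding ivory-token and ivory-code grants green-pass (A6).
Holding green-pass and gold-clearance grants C19 (A2).
Holding C19 grants C39 (A7).
K18 would need C19, ivory-code, and T39 (A8), but T39 is never granted. T39 would need K18 and C40 (A5), but K18 is never granted. No rule produces K16, and it is not given.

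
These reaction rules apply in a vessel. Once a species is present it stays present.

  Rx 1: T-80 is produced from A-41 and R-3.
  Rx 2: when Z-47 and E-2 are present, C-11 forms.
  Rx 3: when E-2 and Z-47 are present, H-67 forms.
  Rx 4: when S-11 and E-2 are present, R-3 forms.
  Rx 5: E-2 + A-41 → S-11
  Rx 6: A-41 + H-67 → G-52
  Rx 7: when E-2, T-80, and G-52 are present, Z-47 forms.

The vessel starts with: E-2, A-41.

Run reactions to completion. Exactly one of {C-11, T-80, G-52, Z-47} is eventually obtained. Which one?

T-80

E-2 and A-41 present → S-11 forms (Rx 5).
S-11 and E-2 present → R-3 forms (Rx 4).
A-41 and R-3 present → T-80 forms (Rx 1).
Z-47 would need E-2, T-80, and G-52 (Rx 7), but G-52 never forms. C-11 would need Z-47 and E-2 (Rx 2), but Z-47 never forms. G-52 would need A-41 and H-67 (Rx 6), but H-67 never forms.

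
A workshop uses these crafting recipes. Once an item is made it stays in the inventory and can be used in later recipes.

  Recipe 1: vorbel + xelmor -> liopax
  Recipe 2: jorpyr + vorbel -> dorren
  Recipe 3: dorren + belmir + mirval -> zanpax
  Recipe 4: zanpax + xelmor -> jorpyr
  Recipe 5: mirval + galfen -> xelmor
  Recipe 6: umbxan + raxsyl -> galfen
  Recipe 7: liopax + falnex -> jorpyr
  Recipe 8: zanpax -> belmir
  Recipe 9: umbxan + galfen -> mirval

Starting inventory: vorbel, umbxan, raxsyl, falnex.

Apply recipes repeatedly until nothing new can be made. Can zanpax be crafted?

No

zanpax would need dorren, belmir, and mirval (Recipe 3), but belmir is never obtained.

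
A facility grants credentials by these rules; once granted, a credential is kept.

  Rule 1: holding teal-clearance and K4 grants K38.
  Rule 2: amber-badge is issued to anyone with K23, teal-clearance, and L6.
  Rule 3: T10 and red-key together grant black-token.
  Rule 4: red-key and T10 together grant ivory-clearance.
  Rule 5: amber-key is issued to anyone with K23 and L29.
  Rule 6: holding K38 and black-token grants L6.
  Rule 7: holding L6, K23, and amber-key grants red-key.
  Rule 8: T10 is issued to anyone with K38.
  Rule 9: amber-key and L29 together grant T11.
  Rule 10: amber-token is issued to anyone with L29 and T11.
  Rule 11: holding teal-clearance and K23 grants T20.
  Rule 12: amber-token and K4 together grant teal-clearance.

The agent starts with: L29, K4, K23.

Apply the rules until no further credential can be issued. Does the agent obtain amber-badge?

amber-badge would need K23, teal-clearance, and L6 (Rule 2), but L6 is never granted.

No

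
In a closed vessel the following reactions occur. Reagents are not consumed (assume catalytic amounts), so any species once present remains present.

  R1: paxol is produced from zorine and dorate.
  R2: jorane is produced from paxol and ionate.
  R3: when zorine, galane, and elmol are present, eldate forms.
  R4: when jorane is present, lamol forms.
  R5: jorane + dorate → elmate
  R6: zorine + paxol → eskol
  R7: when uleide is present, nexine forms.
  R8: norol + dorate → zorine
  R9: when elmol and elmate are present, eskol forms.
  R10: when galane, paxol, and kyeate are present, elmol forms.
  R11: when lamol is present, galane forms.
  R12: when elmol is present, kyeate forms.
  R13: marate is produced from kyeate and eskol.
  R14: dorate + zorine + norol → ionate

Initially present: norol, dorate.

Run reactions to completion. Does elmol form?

elmol would need galane, paxol, and kyeate (R10), but kyeate never forms.

No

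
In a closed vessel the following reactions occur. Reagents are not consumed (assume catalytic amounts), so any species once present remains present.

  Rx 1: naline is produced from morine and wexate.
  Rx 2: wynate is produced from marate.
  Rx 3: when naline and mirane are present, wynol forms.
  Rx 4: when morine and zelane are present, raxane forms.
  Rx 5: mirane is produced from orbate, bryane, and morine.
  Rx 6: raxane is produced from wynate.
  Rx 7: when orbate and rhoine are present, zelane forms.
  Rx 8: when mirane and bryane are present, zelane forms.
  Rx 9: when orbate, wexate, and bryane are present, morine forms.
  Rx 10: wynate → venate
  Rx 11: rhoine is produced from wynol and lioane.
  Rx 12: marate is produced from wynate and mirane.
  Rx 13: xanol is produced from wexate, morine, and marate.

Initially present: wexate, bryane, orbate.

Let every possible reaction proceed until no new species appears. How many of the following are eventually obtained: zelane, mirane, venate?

2

orbate, wexate, and bryane present → morine forms (Rx 9).
orbate, bryane, and morine present → mirane forms (Rx 5).
mirane and bryane present → zelane forms (Rx 8).
zelane: reached.
mirane: reached.
venate would need wynate (Rx 10), but wynate never forms.
Reached: zelane and mirane — 2 of the 3.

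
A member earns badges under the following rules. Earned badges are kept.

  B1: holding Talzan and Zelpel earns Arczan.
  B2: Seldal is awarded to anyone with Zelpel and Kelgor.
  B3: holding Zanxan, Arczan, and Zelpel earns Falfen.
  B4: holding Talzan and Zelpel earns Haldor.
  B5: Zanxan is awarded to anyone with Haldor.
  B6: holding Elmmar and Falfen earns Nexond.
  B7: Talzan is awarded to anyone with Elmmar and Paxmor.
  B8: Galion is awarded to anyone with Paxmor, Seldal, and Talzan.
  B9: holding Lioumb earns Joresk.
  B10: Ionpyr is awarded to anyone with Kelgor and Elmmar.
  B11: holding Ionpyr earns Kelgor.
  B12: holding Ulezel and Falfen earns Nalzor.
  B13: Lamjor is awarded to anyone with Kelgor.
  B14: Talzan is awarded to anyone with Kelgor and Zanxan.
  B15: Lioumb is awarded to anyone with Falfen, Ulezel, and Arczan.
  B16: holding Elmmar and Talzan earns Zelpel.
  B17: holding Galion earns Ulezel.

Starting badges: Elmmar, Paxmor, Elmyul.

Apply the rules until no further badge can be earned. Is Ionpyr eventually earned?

Ionpyr would need Kelgor and Elmmar (B10), but Kelgor is never earned.

No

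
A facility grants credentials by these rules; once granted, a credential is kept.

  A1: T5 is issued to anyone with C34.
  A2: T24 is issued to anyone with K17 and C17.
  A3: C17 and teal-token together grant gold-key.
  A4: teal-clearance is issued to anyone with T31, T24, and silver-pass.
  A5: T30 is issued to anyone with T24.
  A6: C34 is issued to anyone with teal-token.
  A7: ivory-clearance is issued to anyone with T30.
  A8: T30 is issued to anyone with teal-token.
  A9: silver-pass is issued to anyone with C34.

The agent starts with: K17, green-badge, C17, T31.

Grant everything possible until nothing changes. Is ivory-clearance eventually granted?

Holding K17 and C17 grants T24 (A2).
Holding T24 grants T30 (A5).
Holding T30 grants ivory-clearance (A7).

Yes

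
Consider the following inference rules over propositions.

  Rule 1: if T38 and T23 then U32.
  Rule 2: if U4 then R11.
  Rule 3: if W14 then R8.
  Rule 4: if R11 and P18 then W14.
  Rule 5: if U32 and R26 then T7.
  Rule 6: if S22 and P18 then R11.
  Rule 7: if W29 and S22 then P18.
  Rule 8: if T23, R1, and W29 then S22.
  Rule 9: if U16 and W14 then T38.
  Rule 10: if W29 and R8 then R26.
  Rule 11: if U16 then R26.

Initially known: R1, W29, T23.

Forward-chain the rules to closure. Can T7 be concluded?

T7 would need U32 and R26 (Rule 5), but U32 is never established.

No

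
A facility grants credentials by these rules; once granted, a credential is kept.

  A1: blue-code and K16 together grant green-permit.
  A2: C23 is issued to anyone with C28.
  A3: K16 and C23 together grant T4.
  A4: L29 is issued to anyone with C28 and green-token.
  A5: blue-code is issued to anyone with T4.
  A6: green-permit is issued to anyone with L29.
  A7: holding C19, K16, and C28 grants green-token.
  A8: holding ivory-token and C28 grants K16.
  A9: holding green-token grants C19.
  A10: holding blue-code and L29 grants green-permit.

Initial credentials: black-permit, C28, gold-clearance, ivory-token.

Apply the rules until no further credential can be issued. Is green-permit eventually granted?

Holding C28 grants C23 (A2).
Holding ivory-token and C28 grants K16 (A8).
Holding K16 and C23 grants T4 (A3).
Holding T4 grants blue-code (A5).
Holding blue-code and K16 grants green-permit (A1).

Yes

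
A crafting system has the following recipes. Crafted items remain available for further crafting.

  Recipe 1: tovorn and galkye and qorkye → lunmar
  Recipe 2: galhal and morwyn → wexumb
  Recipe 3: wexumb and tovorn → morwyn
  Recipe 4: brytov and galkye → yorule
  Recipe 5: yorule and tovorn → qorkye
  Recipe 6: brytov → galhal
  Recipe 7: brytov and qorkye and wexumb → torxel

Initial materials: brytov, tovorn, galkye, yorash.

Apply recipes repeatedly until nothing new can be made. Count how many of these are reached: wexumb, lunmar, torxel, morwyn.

1

Using Recipe 4, brytov and galkye make yorule.
Using Recipe 5, yorule and tovorn make qorkye.
tovorn and galkye and qorkye → lunmar (Recipe 1).
wexumb would need galhal and morwyn (Recipe 2), but morwyn is never obtained.
lunmar: reached.
torxel would need brytov, qorkye, and wexumb (Recipe 7), but wexumb is never obtained.
morwyn would need wexumb and tovorn (Recipe 3), but wexumb is never obtained.
Reached: lunmar — 1 of the 4.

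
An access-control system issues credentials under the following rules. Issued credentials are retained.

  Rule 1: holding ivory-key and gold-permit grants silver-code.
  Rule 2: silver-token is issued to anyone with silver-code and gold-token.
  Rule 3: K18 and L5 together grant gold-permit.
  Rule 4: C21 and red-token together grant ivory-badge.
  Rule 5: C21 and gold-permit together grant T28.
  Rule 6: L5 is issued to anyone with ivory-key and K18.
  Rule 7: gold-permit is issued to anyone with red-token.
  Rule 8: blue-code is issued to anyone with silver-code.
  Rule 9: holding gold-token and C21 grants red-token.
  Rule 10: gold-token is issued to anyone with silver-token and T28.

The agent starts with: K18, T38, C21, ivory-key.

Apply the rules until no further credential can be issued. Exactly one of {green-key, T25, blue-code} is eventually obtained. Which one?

blue-code

Holding ivory-key and K18 grants L5 (Rule 6).
Holding K18 and L5 grants gold-permit (Rule 3).
Holding ivory-key and gold-permit grants silver-code (Rule 1).
Holding silver-code grants blue-code (Rule 8).
No rule produces T25, and it is not given. No rule produces green-key, and it is not given.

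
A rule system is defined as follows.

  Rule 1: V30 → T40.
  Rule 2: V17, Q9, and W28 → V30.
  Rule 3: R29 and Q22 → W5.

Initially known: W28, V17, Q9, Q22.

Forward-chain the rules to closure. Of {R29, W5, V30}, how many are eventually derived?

V17, Q9, and W28 hold, so V30 follows (Rule 2).
No rule produces R29, and it is not given.
W5 would need R29 and Q22 (Rule 3), but R29 is never established.
V30: reached.
Reached: V30 — 1 of the 3.

1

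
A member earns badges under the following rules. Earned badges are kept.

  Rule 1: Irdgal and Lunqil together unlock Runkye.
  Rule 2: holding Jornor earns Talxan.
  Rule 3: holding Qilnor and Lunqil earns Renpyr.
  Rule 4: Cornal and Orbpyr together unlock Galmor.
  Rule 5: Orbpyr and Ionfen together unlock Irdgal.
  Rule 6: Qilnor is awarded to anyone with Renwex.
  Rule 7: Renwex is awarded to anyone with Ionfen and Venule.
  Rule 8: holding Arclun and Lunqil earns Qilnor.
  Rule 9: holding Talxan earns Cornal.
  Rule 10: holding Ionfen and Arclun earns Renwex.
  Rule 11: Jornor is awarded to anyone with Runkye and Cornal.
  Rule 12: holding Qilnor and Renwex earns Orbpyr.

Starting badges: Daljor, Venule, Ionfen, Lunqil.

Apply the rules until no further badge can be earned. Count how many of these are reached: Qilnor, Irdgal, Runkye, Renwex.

With Ionfen and Venule, Renwex is earned (Rule 7).
With Renwex, Qilnor is earned (Rule 6).
With Qilnor and Renwex, Orbpyr is earned (Rule 12).
With Orbpyr and Ionfen, Irdgal is earned (Rule 5).
With Irdgal and Lunqil, Runkye is earned (Rule 1).
Qilnor: reached.
Irdgal: reached.
Runkye: reached.
Renwex: reached.
All 4 are reached.

4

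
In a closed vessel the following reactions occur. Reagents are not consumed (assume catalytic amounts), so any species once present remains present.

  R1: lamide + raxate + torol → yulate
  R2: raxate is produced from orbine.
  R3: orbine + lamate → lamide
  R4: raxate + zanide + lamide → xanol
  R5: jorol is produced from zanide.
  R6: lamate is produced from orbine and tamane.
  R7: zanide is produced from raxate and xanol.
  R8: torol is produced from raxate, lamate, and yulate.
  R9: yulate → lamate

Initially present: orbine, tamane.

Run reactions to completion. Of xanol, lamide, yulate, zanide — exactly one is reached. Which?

orbine and tamane present → lamate forms (R6).
orbine and lamate present → lamide forms (R3).
zanide would need raxate and xanol (R7), but xanol never forms. xanol would need raxate, zanide, and lamide (R4), but zanide never forms. yulate would need lamide, raxate, and torol (R1), but torol never forms.

lamide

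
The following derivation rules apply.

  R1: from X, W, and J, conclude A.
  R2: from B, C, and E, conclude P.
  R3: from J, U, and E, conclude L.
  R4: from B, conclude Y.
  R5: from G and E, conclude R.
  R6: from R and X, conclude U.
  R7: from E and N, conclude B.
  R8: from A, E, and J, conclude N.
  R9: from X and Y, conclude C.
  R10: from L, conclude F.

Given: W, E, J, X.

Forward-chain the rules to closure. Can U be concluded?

No

U would need R and X (R6), but R is never established.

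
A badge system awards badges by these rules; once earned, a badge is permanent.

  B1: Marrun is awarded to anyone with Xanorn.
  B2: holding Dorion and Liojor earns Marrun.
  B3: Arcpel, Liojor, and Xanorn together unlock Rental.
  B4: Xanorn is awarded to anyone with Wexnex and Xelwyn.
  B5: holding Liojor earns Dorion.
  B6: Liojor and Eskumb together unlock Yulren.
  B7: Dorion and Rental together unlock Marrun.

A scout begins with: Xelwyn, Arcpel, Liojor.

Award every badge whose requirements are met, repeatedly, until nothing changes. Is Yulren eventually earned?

Yulren would need Liojor and Eskumb (B6), but Eskumb is never earned.

No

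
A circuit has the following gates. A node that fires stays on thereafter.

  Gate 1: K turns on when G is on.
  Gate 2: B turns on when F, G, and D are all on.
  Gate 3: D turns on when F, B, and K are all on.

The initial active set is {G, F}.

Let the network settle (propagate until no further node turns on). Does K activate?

G is on, so K turns on (Gate 1).

Yes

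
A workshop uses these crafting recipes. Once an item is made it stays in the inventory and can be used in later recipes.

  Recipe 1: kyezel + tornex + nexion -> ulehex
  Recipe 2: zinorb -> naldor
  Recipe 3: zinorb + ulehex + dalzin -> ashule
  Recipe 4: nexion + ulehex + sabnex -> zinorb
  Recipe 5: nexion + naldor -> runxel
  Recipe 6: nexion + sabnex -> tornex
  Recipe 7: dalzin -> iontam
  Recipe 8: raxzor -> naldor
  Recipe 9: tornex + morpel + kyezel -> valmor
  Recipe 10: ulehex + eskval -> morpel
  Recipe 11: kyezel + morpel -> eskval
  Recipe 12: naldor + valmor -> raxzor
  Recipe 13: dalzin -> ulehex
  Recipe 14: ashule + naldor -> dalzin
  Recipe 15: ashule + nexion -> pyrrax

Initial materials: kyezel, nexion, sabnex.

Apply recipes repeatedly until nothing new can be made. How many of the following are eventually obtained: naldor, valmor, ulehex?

2

nexion + sabnex -> tornex (Recipe 6).
kyezel + tornex + nexion -> ulehex (Recipe 1).
nexion + ulehex + sabnex -> zinorb (Recipe 4).
Using Recipe 2, zinorb makes naldor.
naldor: reached.
valmor would need tornex, morpel, and kyezel (Recipe 9), but morpel is never obtained.
ulehex: reached.
Reached: naldor and ulehex — 2 of the 3.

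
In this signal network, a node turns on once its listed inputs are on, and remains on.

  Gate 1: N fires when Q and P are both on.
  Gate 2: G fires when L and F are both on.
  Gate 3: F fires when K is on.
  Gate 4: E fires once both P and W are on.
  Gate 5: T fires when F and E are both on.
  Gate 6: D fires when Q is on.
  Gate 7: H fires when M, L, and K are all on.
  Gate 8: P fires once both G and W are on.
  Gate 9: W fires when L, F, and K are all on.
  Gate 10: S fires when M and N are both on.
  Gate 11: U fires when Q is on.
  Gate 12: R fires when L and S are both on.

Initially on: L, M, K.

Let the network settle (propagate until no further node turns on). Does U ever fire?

No

U would need Q (Gate 11), but Q never turns on.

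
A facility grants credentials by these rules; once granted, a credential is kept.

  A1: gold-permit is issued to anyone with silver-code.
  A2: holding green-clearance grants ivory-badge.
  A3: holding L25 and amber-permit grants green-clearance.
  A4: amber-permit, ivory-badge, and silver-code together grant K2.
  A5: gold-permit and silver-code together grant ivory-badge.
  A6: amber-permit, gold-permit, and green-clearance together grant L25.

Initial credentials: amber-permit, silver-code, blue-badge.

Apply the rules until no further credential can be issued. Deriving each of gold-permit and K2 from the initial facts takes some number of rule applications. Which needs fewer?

gold-permit

gold-permit: Holding silver-code grants gold-permit (A1). [1 rule application]
K2: Holding silver-code grants gold-permit (A1). Holding gold-permit and silver-code grants ivory-badge (A5). Holding amber-permit, ivory-badge, and silver-code grants K2 (A4). [3 rule applications]
gold-permit needs fewer.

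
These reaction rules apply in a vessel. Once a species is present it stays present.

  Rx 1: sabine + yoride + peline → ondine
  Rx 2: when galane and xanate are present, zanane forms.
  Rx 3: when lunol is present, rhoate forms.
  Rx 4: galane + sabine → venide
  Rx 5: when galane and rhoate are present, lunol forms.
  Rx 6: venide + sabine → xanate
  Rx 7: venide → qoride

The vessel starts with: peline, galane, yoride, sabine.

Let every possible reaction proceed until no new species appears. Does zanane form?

galane and sabine present → venide forms (Rx 4).
venide and sabine present → xanate forms (Rx 6).
galane and xanate present → zanane forms (Rx 2).

Yes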